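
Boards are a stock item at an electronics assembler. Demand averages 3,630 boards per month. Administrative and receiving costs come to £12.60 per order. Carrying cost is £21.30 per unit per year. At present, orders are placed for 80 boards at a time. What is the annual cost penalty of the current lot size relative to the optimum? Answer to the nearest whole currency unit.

Annual demand D = 3,630 × 12 = 43,560.
EOQ = √(2DS/H) = √(2 × 43,560 × 12.6 / 21.3) ≈ 227.01.
Cost at Q* = (D/Q*)S + (Q*/2)H = √(2DSH) ≈ £4,835.42.
Cost at Q = 80: (43,560/80)×12.6 + (80/2)×21.3 = £6,860.70 + £852.00 = £7,712.70.
Excess = £7,712.70 − £4,835.42 = £2,877.28.

Extra cost ≈ £2,877 per year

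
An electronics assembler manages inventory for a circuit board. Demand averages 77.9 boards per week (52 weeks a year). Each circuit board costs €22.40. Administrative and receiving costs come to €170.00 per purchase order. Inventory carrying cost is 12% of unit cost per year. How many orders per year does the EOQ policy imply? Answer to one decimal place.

Annual demand D = 77.9 × 52 = 4,050.8.
Holding cost H = 0.12 × €22.40 = €2.6880 per unit per year.
Q* = √(2DS/H) = √(2 × 4,050.8 × 170 / 2.688) ≈ 715.81.
Orders per year = D / Q* = 4,050.8 / 715.81 ≈ 5.659.

N ≈ 5.7 orders per year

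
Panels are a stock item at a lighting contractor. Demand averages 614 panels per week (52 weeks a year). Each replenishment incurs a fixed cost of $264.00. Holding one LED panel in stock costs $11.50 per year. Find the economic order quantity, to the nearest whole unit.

Annual demand D = 614 × 52 = 31,928.
EOQ = √(2DS / H) = √(2 × 31,928 × 264 / 11.5).
= √(16,857,984 / 11.5) = √1,465,911.6522 ≈ 1210.748.

Q* ≈ 1,211 panels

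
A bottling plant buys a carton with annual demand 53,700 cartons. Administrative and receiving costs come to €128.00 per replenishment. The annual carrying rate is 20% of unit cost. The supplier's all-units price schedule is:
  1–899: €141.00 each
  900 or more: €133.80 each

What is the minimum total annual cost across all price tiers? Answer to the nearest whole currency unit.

TC* ≈ €7,204,739

Holding cost per unit per year at price C is H = 0.20·C.
Evaluate total cost at each tier's feasible EOQ or, if the EOQ is below the tier, at the tier's minimum quantity.
EOQ at €141.00 = 698.2 (feasible in tier 1): TC = 53,700×€141.00 + (53,700/698.2)×128 + (698.2/2)×0.20×€141.00 = €7,591,389.36.
EOQ at €133.80 = 716.7 < 900, so use break Q=900: TC = 53,700×€133.80 + (53,700/900.0)×128 + (900.0/2)×0.20×€133.80 = €7,204,739.33.
Lowest total cost among the candidates is at Q = 900.0.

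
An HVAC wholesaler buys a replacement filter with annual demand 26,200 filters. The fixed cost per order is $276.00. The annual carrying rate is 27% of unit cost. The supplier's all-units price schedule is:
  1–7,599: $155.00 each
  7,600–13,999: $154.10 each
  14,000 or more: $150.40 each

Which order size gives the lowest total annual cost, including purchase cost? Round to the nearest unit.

Q* ≈ 588 filters

Holding cost per unit per year at price C is H = 0.27·C.
Candidates are each tier's EOQ (if it falls in that tier) and each price-break quantity.
EOQ at $155.00 = 587.9 (feasible in tier 1): TC = 26,200×$155.00 + (26,200/587.9)×276 + (587.9/2)×0.27×$155.00 = $4,085,601.86.
EOQ at $154.10 = 589.6 < 7600, so use break Q=7600: TC = 26,200×$154.10 + (26,200/7600.0)×276 + (7600.0/2)×0.27×$154.10 = $4,196,478.07.
EOQ at $150.40 = 596.8 < 14000, so use break Q=14000: TC = 26,200×$150.40 + (26,200/14000.0)×276 + (14000.0/2)×0.27×$150.40 = $4,225,252.51.
Lowest total cost is $4,085,601.86 at Q = 587.9.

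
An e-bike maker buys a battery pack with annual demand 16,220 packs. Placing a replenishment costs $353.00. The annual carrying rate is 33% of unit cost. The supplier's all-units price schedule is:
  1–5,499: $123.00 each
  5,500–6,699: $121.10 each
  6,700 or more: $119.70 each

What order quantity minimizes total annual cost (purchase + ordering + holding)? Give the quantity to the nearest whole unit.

Q* ≈ 531 packs

Holding cost per unit per year at price C is H = 0.33·C.
For each price level, check whether its EOQ is feasible; otherwise the best quantity at that price is the breakpoint.
EOQ at $123.00 = 531.2 (feasible in tier 1): TC = 16,220×$123.00 + (16,220/531.2)×353 + (531.2/2)×0.33×$123.00 = $2,016,619.43.
EOQ at $121.10 = 535.3 < 5500, so use break Q=5500: TC = 16,220×$121.10 + (16,220/5500.0)×353 + (5500.0/2)×0.33×$121.10 = $2,075,181.28.
EOQ at $119.70 = 538.4 < 6700, so use break Q=6700: TC = 16,220×$119.70 + (16,220/6700.0)×353 + (6700.0/2)×0.33×$119.70 = $2,074,716.93.
Lowest total cost is $2,016,619.43 at Q = 531.2.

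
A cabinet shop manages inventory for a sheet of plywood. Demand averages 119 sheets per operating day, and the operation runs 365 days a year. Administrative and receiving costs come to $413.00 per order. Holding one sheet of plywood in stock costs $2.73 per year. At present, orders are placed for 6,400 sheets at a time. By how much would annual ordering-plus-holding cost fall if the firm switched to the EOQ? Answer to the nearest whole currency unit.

Annual demand D = 119 × 365 = 43,435.
EOQ = √(2DS/H) = √(2 × 43,435 × 413 / 2.73) ≈ 3625.17.
Cost at Q* = (D/Q*)S + (Q*/2)H = √(2DSH) ≈ $9,896.72.
Cost at Q = 6,400: (43,435/6,400)×413 + (6,400/2)×2.73 = $2,802.91 + $8,736.00 = $11,538.91.
Excess = $11,538.91 − $9,896.72 = $1,642.20.

Extra cost ≈ $1,642 per year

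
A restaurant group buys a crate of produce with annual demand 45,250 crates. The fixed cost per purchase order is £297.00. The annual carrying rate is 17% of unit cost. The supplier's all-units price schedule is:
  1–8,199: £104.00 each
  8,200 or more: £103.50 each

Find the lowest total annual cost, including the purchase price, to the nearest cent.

Holding cost per unit per year at price C is H = 0.17·C.
For each price level, check whether its EOQ is feasible; otherwise the best quantity at that price is the breakpoint.
EOQ at £104.00 = 1233.0 (feasible in tier 1): TC = 45,250×£104.00 + (45,250/1233.0)×297 + (1233.0/2)×0.17×£104.00 = £4,727,799.36.
EOQ at £103.50 = 1236.0 < 8200, so use break Q=8200: TC = 45,250×£103.50 + (45,250/8200.0)×297 + (8200.0/2)×0.17×£103.50 = £4,757,153.43.
Lowest total cost among the candidates is at Q = 1233.0.

TC* ≈ £4,727,799.36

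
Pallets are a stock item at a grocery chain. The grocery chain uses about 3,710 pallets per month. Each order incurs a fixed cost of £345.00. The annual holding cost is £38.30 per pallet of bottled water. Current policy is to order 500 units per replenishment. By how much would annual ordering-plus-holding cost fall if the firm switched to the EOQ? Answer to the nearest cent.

Annual demand D = 3,710 × 12 = 44,520.
EOQ = √(2DS/H) = √(2 × 44,520 × 345 / 38.3) ≈ 895.58.
Cost at Q* = (D/Q*)S + (Q*/2)H = √(2DSH) ≈ £34,300.58.
Cost at Q = 500: (44,520/500)×345 + (500/2)×38.3 = £30,718.80 + £9,575.00 = £40,293.80.
Excess = £40,293.80 − £34,300.58 = £5,993.22.

Extra cost ≈ £5,993.22 per year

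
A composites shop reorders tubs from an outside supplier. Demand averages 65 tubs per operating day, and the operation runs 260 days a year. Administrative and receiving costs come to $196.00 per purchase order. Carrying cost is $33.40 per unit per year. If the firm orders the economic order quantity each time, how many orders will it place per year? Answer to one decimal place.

Annual demand D = 65 × 260 = 16,900.
Q* = √(2DS/H) = √(2 × 16,900 × 196 / 33.4) ≈ 445.36.
Orders per year = D / Q* = 16,900 / 445.36 ≈ 37.947.

N ≈ 37.9 orders per year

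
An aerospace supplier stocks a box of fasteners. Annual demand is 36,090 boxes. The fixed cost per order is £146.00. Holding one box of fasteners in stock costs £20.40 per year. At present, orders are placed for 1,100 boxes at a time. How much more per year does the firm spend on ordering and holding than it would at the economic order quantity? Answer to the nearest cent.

Extra cost ≈ £1,347.90 per year

EOQ = √(2DS/H) = √(2 × 36,090 × 146 / 20.4) ≈ 718.74.
Cost at Q* = (D/Q*)S + (Q*/2)H = √(2DSH) ≈ £14,662.23.
Cost at Q = 1,100: (36,090/1,100)×146 + (1,100/2)×20.4 = £4,790.13 + £11,220.00 = £16,010.13.
Excess = £16,010.13 − £14,662.23 = £1,347.90.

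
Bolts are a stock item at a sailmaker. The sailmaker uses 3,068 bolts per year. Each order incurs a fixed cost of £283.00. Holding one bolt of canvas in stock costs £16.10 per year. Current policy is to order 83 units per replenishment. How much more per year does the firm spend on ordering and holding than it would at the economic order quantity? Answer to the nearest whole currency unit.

EOQ = √(2DS/H) = √(2 × 3,068 × 283 / 16.1) ≈ 328.41.
Cost at Q* = (D/Q*)S + (Q*/2)H = √(2DSH) ≈ £5,287.48.
Cost at Q = 83: (3,068/83)×283 + (83/2)×16.1 = £10,460.77 + £668.15 = £11,128.92.
Excess = £11,128.92 − £5,287.48 = £5,841.44.

Extra cost ≈ £5,841 per year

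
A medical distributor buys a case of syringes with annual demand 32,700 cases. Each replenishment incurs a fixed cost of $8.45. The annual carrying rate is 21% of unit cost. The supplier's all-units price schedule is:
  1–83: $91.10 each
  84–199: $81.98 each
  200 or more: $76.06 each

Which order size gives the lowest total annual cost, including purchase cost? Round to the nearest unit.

Holding cost per unit per year at price C is H = 0.21·C.
Candidates are each tier's EOQ (if it falls in that tier) and each price-break quantity.
Tier 1 ($91.10): EOQ = 170.0 exceeds tier's upper bound 83, so this tier is dominated.
EOQ at $81.98 = 179.2 (feasible in tier 2): TC = 32,700×$81.98 + (32,700/179.2)×8.45 + (179.2/2)×0.21×$81.98 = $2,683,830.47.
EOQ at $76.06 = 186.0 < 200, so use break Q=200: TC = 32,700×$76.06 + (32,700/200.0)×8.45 + (200.0/2)×0.21×$76.06 = $2,490,140.83.
Lowest total cost is $2,490,140.83 at Q = 200.0.

Q* ≈ 200 cases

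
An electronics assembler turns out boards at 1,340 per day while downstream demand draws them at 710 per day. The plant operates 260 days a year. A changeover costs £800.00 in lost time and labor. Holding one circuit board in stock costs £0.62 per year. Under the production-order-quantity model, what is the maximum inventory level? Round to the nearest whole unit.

Annual demand D = 710 × 260 = 184,600.
Production build-up factor (1 − d/p) = 1 − 710/1,340 = 0.4701.
Q* = √(2DS / (H(1 − d/p))) = √(2 × 184,600 × 800 / (0.62 × 0.4701)).
= √(295,360,000 / 0.2915) ≈ 31831.868.
Maximum inventory = Q*(1 − d/p) = 31831.868 × 0.4701 ≈ 14965.729.

I_max ≈ 14,966 boards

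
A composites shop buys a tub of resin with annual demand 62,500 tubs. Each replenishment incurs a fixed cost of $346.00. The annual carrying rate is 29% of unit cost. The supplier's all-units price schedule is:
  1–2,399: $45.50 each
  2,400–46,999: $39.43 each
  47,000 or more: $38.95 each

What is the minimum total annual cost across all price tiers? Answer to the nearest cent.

TC* ≈ $2,487,107.06

Holding cost per unit per year at price C is H = 0.29·C.
Candidates are each tier's EOQ (if it falls in that tier) and each price-break quantity.
EOQ at $45.50 = 1810.5 (feasible in tier 1): TC = 62,500×$45.50 + (62,500/1810.5)×346 + (1810.5/2)×0.29×$45.50 = $2,867,638.99.
EOQ at $39.43 = 1944.8 < 2400, so use break Q=2400: TC = 62,500×$39.43 + (62,500/2400.0)×346 + (2400.0/2)×0.29×$39.43 = $2,487,107.06.
EOQ at $38.95 = 1956.8 < 47000, so use break Q=47000: TC = 62,500×$38.95 + (62,500/47000.0)×346 + (47000.0/2)×0.29×$38.95 = $2,700,279.36.
Lowest total cost among the candidates is at Q = 2400.0.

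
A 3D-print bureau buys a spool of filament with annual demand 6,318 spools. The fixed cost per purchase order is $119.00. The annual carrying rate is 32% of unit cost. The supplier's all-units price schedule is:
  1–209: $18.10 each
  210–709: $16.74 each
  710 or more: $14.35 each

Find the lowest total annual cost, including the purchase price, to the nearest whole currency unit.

TC* ≈ $93,352

Holding cost per unit per year at price C is H = 0.32·C.
Evaluate total cost at each tier's feasible EOQ or, if the EOQ is below the tier, at the tier's minimum quantity.
Tier 1 ($18.10): EOQ = 509.5 exceeds tier's upper bound 209, so this tier is dominated.
EOQ at $16.74 = 529.8 (feasible in tier 2): TC = 6,318×$16.74 + (6,318/529.8)×119 + (529.8/2)×0.32×$16.74 = $108,601.44.
EOQ at $14.35 = 572.2 < 710, so use break Q=710: TC = 6,318×$14.35 + (6,318/710.0)×119 + (710.0/2)×0.32×$14.35 = $93,352.39.
Lowest total cost among the candidates is at Q = 710.0.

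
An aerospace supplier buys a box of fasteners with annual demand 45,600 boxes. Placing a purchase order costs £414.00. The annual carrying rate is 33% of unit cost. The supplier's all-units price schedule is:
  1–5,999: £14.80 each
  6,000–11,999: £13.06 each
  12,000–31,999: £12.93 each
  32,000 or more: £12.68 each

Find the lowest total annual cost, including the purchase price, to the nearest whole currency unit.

TC* ≈ £611,612

Holding cost per unit per year at price C is H = 0.33·C.
Evaluate total cost at each tier's feasible EOQ or, if the EOQ is below the tier, at the tier's minimum quantity.
EOQ at £14.80 = 2780.4 (feasible in tier 1): TC = 45,600×£14.80 + (45,600/2780.4)×414 + (2780.4/2)×0.33×£14.80 = £688,459.55.
EOQ at £13.06 = 2959.8 < 6000, so use break Q=6000: TC = 45,600×£13.06 + (45,600/6000.0)×414 + (6000.0/2)×0.33×£13.06 = £611,611.80.
EOQ at £12.93 = 2974.7 < 12000, so use break Q=12000: TC = 45,600×£12.93 + (45,600/12000.0)×414 + (12000.0/2)×0.33×£12.93 = £616,782.60.
EOQ at £12.68 = 3003.9 < 32000, so use break Q=32000: TC = 45,600×£12.68 + (45,600/32000.0)×414 + (32000.0/2)×0.33×£12.68 = £645,748.35.
Lowest total cost among the candidates is at Q = 6000.0.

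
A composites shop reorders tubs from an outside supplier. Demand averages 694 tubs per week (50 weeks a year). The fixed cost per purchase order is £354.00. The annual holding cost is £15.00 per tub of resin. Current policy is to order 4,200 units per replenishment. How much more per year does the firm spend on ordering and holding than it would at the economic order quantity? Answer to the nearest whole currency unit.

Extra cost ≈ £15,228 per year

Annual demand D = 694 × 50 = 34,700.
EOQ = √(2DS/H) = √(2 × 34,700 × 354 / 15) ≈ 1279.78.
Cost at Q* = (D/Q*)S + (Q*/2)H = √(2DSH) ≈ £19,196.72.
Cost at Q = 4,200: (34,700/4,200)×354 + (4,200/2)×15 = £2,924.71 + £31,500.00 = £34,424.71.
Excess = £34,424.71 − £19,196.72 = £15,228.00.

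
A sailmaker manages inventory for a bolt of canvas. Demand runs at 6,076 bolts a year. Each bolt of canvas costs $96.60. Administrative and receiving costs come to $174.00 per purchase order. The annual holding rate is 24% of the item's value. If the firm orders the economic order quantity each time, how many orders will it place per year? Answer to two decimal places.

N ≈ 20.12 orders per year

Holding cost H = 0.24 × $96.60 = $23.1840 per unit per year.
Q* = √(2DS/H) = √(2 × 6,076 × 174 / 23.184) ≈ 302.00.
Orders per year = D / Q* = 6,076 / 302.00 ≈ 20.119.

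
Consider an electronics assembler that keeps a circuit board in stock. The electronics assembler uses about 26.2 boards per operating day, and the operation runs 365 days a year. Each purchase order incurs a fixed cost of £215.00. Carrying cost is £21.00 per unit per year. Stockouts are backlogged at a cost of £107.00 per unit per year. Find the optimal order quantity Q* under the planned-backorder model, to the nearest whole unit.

Annual demand D = 26.2 × 365 = 9,563.
With planned backorders, Q* = √(2DS/H) · √((H+B)/B).
√(2DS/H) = √(2 × 9,563 × 215 / 21) = 442.509.
√((H+B)/B) = √((21+107)/107) = 1.0937.
Q* ≈ 483.988.

Q* ≈ 484 boards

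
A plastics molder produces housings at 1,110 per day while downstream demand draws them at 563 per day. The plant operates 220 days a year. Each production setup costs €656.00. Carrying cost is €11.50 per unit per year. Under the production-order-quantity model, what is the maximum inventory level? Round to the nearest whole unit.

I_max ≈ 2,639 housings

Annual demand D = 563 × 220 = 123,860.
Production build-up factor (1 − d/p) = 1 − 563/1,110 = 0.4928.
Q* = √(2DS / (H(1 − d/p))) = √(2 × 123,860 × 656 / (11.5 × 0.4928)).
= √(162,504,320 / 5.6671) ≈ 5354.900.
Maximum inventory = Q*(1 − d/p) = 5354.900 × 0.4928 ≈ 2638.856.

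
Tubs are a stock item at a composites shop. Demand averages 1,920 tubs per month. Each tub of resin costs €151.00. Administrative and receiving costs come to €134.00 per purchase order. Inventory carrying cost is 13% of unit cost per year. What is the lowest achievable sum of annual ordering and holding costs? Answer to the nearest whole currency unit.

TC* ≈ €11,010

Annual demand D = 1,920 × 12 = 23,040.
Holding cost H = 0.13 × €151.00 = €19.6300 per unit per year.
EOQ = √(2DS/H) = √(2 × 23,040 × 134 / 19.63) ≈ 560.85.
At the optimum the two cost components are equal, so total cost = 2·(Q*/2)H = Q*·H.
Minimum total = √(2DSH) = √(2 × 23,040 × 134 × 19.63) ≈ 11009.530.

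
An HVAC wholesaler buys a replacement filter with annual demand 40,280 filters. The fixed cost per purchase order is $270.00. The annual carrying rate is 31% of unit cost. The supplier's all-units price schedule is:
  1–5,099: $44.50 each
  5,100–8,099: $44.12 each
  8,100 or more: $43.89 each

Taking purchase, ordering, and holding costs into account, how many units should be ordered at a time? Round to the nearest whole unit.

Q* ≈ 1,256 filters

Holding cost per unit per year at price C is H = 0.31·C.
Candidates are each tier's EOQ (if it falls in that tier) and each price-break quantity.
EOQ at $44.50 = 1255.7 (feasible in tier 1): TC = 40,280×$44.50 + (40,280/1255.7)×270 + (1255.7/2)×0.31×$44.50 = $1,809,782.18.
EOQ at $44.12 = 1261.1 < 5100, so use break Q=5100: TC = 40,280×$44.12 + (40,280/5100.0)×270 + (5100.0/2)×0.31×$44.12 = $1,814,162.93.
EOQ at $43.89 = 1264.4 < 8100, so use break Q=8100: TC = 40,280×$43.89 + (40,280/8100.0)×270 + (8100.0/2)×0.31×$43.89 = $1,824,335.76.
Lowest total cost is $1,809,782.18 at Q = 1255.7.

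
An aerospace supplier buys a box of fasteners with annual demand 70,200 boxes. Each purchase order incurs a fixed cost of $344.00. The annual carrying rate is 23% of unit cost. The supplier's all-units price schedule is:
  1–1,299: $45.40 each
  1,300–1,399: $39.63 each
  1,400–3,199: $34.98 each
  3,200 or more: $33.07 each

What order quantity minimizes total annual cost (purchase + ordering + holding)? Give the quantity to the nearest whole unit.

Holding cost per unit per year at price C is H = 0.23·C.
Evaluate total cost at each tier's feasible EOQ or, if the EOQ is below the tier, at the tier's minimum quantity.
Tier 1 ($45.40): EOQ = 2150.7 exceeds tier's upper bound 1299, so this tier is dominated.
Tier 2 ($39.63): EOQ = 2301.9 exceeds tier's upper bound 1399, so this tier is dominated.
EOQ at $34.98 = 2450.1 (feasible in tier 3): TC = 70,200×$34.98 + (70,200/2450.1)×344 + (2450.1/2)×0.23×$34.98 = $2,475,308.27.
EOQ at $33.07 = 2519.9 < 3200, so use break Q=3200: TC = 70,200×$33.07 + (70,200/3200.0)×344 + (3200.0/2)×0.23×$33.07 = $2,341,230.26.
Lowest total cost is $2,341,230.26 at Q = 3200.0.

Q* ≈ 3,200 boxes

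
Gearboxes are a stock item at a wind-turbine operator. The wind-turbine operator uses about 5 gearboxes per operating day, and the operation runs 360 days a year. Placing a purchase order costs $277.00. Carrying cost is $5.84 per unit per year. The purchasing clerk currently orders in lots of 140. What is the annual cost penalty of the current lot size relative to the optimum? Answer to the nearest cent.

Annual demand D = 5 × 360 = 1,800.
EOQ = √(2DS/H) = √(2 × 1,800 × 277 / 5.84) ≈ 413.22.
Cost at Q* = (D/Q*)S + (Q*/2)H = √(2DSH) ≈ $2,413.22.
Cost at Q = 140: (1,800/140)×277 + (140/2)×5.84 = $3,561.43 + $408.80 = $3,970.23.
Excess = $3,970.23 − $2,413.22 = $1,557.01.

Extra cost ≈ $1,557.01 per year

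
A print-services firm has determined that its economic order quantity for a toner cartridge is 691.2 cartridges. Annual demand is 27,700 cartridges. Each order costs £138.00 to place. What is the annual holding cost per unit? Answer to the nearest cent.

The basic EOQ model gives Q* = √(2DS/H); rearrange for the unknown.
From Q* = √(2DS/H): H = 2DS / Q*² = 2 × 27,700 × 138 / 691.2² = 16.0023.

H ≈ £16.00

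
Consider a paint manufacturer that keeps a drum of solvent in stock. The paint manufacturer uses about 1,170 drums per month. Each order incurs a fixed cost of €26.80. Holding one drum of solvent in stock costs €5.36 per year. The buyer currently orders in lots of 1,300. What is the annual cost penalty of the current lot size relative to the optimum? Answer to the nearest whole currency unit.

Annual demand D = 1,170 × 12 = 14,040.
EOQ = √(2DS/H) = √(2 × 14,040 × 26.8 / 5.36) ≈ 374.70.
Cost at Q* = (D/Q*)S + (Q*/2)H = √(2DSH) ≈ €2,008.39.
Cost at Q = 1,300: (14,040/1,300)×26.8 + (1,300/2)×5.36 = €289.44 + €3,484.00 = €3,773.44.
Excess = €3,773.44 − €2,008.39 = €1,765.05.

Extra cost ≈ €1,765 per year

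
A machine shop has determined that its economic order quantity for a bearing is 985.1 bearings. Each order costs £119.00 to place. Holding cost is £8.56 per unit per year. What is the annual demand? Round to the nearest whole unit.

Squaring Q* = √(2DS/H) gives Q*² = 2DS/H.
From Q* = √(2DS/H): D = Q*²H / (2S) = 985.1² × 8.56 / (2 × 119) = 34902.573.

D ≈ 34,903 bearings per year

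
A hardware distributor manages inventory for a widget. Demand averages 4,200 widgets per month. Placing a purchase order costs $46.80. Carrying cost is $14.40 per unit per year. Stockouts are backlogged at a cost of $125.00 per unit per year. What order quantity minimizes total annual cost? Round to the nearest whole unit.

Annual demand D = 4,200 × 12 = 50,400.
With planned backorders, Q* = √(2DS/H) · √((H+B)/B).
√(2DS/H) = √(2 × 50,400 × 46.8 / 14.4) = 572.364.
√((H+B)/B) = √((14.4+125)/125) = 1.0560.
Q* ≈ 604.433.

Q* ≈ 604 widgets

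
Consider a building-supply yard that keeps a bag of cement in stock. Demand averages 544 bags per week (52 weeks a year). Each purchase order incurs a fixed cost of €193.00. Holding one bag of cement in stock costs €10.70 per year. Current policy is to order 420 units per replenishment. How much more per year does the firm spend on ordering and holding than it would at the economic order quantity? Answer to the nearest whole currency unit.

Annual demand D = 544 × 52 = 28,288.
EOQ = √(2DS/H) = √(2 × 28,288 × 193 / 10.7) ≈ 1010.19.
Cost at Q* = (D/Q*)S + (Q*/2)H = √(2DSH) ≈ €10,809.03.
Cost at Q = 420: (28,288/420)×193 + (420/2)×10.7 = €12,999.01 + €2,247.00 = €15,246.01.
Excess = €15,246.01 − €10,809.03 = €4,436.98.

Extra cost ≈ €4,437 per year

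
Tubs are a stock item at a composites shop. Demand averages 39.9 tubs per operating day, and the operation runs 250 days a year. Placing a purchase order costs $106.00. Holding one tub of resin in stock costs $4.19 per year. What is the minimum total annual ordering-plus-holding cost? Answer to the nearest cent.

TC* ≈ $2,976.67

Annual demand D = 39.9 × 250 = 9,975.
The optimal lot size = √(2DS/H) = √(2 × 9,975 × 106 / 4.19) ≈ 710.42.
At Q*, ordering cost (D/Q*)S equals holding cost (Q*/2)H, each = √(DSH/2).
Minimum total = √(2DSH) = √(2 × 9,975 × 106 × 4.19) ≈ 2976.675.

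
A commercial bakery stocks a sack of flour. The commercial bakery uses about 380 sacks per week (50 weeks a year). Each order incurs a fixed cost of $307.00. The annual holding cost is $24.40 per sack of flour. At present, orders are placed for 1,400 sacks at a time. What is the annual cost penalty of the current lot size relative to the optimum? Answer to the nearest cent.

Annual demand D = 380 × 50 = 19,000.
EOQ = √(2DS/H) = √(2 × 19,000 × 307 / 24.4) ≈ 691.46.
Cost at Q* = (D/Q*)S + (Q*/2)H = √(2DSH) ≈ $16,871.59.
Cost at Q = 1,400: (19,000/1,400)×307 + (1,400/2)×24.4 = $4,166.43 + $17,080.00 = $21,246.43.
Excess = $21,246.43 − $16,871.59 = $4,374.84.

Extra cost ≈ $4,374.84 per year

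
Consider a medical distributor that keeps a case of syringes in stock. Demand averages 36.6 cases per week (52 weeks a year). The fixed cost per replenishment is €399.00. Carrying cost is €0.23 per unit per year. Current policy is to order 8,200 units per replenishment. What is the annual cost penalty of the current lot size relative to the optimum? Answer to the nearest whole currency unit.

Annual demand D = 36.6 × 52 = 1,903.2.
EOQ = √(2DS/H) = √(2 × 1,903.2 × 399 / 0.23) ≈ 2569.68.
Cost at Q* = (D/Q*)S + (Q*/2)H = √(2DSH) ≈ €591.03.
Cost at Q = 8,200: (1,903.2/8,200)×399 + (8,200/2)×0.23 = €92.61 + €943.00 = €1,035.61.
Excess = €1,035.61 − €591.03 = €444.58.

Extra cost ≈ €445 per year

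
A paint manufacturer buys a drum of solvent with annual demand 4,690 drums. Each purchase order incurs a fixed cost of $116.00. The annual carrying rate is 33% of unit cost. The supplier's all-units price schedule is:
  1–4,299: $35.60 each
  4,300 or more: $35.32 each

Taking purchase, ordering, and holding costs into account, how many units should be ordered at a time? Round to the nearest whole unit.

Q* ≈ 304 drums

Holding cost per unit per year at price C is H = 0.33·C.
Candidates are each tier's EOQ (if it falls in that tier) and each price-break quantity.
EOQ at $35.60 = 304.3 (feasible in tier 1): TC = 4,690×$35.60 + (4,690/304.3)×116 + (304.3/2)×0.33×$35.60 = $170,539.30.
EOQ at $35.32 = 305.5 < 4300, so use break Q=4300: TC = 4,690×$35.32 + (4,690/4300.0)×116 + (4300.0/2)×0.33×$35.32 = $190,836.86.
Lowest total cost is $170,539.30 at Q = 304.3.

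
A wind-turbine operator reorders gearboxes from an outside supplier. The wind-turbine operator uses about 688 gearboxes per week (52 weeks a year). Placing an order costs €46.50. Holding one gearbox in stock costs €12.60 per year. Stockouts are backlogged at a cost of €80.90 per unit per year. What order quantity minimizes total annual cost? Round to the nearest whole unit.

Annual demand D = 688 × 52 = 35,776.
With planned backorders, Q* = √(2DS/H) · √((H+B)/B).
√(2DS/H) = √(2 × 35,776 × 46.5 / 12.6) = 513.869.
√((H+B)/B) = √((12.6+80.9)/80.9) = 1.0751.
Q* ≈ 552.438.

Q* ≈ 552 gearboxes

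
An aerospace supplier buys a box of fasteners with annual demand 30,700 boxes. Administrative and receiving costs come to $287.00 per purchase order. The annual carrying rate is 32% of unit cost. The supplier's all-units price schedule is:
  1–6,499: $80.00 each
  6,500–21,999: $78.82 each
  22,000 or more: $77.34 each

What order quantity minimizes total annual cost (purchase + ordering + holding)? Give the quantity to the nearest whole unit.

Holding cost per unit per year at price C is H = 0.32·C.
For each price level, check whether its EOQ is feasible; otherwise the best quantity at that price is the breakpoint.
EOQ at $80.00 = 829.7 (feasible in tier 1): TC = 30,700×$80.00 + (30,700/829.7)×287 + (829.7/2)×0.32×$80.00 = $2,477,239.54.
EOQ at $78.82 = 835.9 < 6500, so use break Q=6500: TC = 30,700×$78.82 + (30,700/6500.0)×287 + (6500.0/2)×0.32×$78.82 = $2,503,102.32.
EOQ at $77.34 = 843.8 < 22000, so use break Q=22000: TC = 30,700×$77.34 + (30,700/22000.0)×287 + (22000.0/2)×0.32×$77.34 = $2,646,975.30.
Lowest total cost is $2,477,239.54 at Q = 829.7.

Q* ≈ 830 boxes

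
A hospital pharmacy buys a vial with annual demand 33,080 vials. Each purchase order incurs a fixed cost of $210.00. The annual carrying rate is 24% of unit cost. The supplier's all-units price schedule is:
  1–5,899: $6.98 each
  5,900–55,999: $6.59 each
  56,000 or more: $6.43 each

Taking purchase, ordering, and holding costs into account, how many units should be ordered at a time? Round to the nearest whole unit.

Q* ≈ 5,900 vials

Holding cost per unit per year at price C is H = 0.24·C.
Candidates are each tier's EOQ (if it falls in that tier) and each price-break quantity.
EOQ at $6.98 = 2879.9 (feasible in tier 1): TC = 33,080×$6.98 + (33,080/2879.9)×210 + (2879.9/2)×0.24×$6.98 = $235,722.77.
EOQ at $6.59 = 2963.9 < 5900, so use break Q=5900: TC = 33,080×$6.59 + (33,080/5900.0)×210 + (5900.0/2)×0.24×$6.59 = $223,840.34.
EOQ at $6.43 = 3000.5 < 56000, so use break Q=56000: TC = 33,080×$6.43 + (33,080/56000.0)×210 + (56000.0/2)×0.24×$6.43 = $256,038.05.
Lowest total cost is $223,840.34 at Q = 5900.0.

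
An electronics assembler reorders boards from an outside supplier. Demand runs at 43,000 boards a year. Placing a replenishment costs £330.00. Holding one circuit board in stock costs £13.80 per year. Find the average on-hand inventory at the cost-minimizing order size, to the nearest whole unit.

Average inventory ≈ 717 boards

The optimal lot size = √(2DS/H) = √(2 × 43,000 × 330 / 13.8) ≈ 1434.06.
Average inventory = Q*/2 ≈ 1434.06 / 2 = 717.029.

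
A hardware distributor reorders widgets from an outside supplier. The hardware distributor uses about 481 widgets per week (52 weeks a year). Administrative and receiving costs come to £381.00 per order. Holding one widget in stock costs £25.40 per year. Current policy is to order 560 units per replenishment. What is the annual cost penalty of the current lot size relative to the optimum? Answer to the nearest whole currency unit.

Extra cost ≈ £2,127 per year

Annual demand D = 481 × 52 = 25,012.
EOQ = √(2DS/H) = √(2 × 25,012 × 381 / 25.4) ≈ 866.23.
Cost at Q* = (D/Q*)S + (Q*/2)H = √(2DSH) ≈ £22,002.32.
Cost at Q = 560: (25,012/560)×381 + (560/2)×25.4 = £17,017.09 + £7,112.00 = £24,129.09.
Excess = £24,129.09 − £22,002.32 = £2,126.77.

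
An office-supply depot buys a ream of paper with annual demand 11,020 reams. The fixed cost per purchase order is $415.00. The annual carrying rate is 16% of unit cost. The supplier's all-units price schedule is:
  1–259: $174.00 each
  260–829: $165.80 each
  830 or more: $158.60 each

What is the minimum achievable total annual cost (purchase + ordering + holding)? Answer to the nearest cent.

Holding cost per unit per year at price C is H = 0.16·C.
Candidates are each tier's EOQ (if it falls in that tier) and each price-break quantity.
Tier 1 ($174.00): EOQ = 573.2 exceeds tier's upper bound 259, so this tier is dominated.
EOQ at $165.80 = 587.2 (feasible in tier 2): TC = 11,020×$165.80 + (11,020/587.2)×415 + (587.2/2)×0.16×$165.80 = $1,842,692.94.
EOQ at $158.60 = 600.4 < 830, so use break Q=830: TC = 11,020×$158.60 + (11,020/830.0)×415 + (830.0/2)×0.16×$158.60 = $1,763,813.04.
Lowest total cost among the candidates is at Q = 830.0.

TC* ≈ $1,763,813.04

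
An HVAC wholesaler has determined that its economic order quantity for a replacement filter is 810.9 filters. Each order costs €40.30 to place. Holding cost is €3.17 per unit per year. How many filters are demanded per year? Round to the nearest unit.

D ≈ 25,862 filters per year

The basic EOQ model gives Q* = √(2DS/H); rearrange for the unknown.
From Q* = √(2DS/H): D = Q*²H / (2S) = 810.9² × 3.17 / (2 × 40.3) = 25861.804.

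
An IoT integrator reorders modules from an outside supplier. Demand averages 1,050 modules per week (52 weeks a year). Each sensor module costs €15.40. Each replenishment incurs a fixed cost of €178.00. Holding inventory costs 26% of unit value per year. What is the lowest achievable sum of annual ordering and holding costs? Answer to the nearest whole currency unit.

Annual demand D = 1,050 × 52 = 54,600.
Holding cost H = 0.26 × €15.40 = €4.0040 per unit per year.
Q* = √(2DS/H) = √(2 × 54,600 × 178 / 4.004) ≈ 2203.30.
At Q*, ordering cost (D/Q*)S equals holding cost (Q*/2)H, each = √(DSH/2).
Minimum total = √(2DSH) = √(2 × 54,600 × 178 × 4.004) ≈ 8822.026.

TC* ≈ €8,822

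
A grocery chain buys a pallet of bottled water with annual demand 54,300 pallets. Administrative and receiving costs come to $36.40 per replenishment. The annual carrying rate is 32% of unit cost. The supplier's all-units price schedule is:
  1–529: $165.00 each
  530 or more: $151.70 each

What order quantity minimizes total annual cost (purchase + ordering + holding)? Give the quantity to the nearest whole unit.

Q* ≈ 530 pallets

Holding cost per unit per year at price C is H = 0.32·C.
Evaluate total cost at each tier's feasible EOQ or, if the EOQ is below the tier, at the tier's minimum quantity.
EOQ at $165.00 = 273.6 (feasible in tier 1): TC = 54,300×$165.00 + (54,300/273.6)×36.4 + (273.6/2)×0.32×$165.00 = $8,973,947.16.
EOQ at $151.70 = 285.4 < 530, so use break Q=530: TC = 54,300×$151.70 + (54,300/530.0)×36.4 + (530.0/2)×0.32×$151.70 = $8,253,903.44.
Lowest total cost is $8,253,903.44 at Q = 530.0.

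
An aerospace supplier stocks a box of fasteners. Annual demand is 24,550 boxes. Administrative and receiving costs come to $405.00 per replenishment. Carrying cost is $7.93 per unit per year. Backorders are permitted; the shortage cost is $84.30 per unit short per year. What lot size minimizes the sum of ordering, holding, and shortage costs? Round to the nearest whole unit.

With planned backorders, Q* = √(2DS/H) · √((H+B)/B).
√(2DS/H) = √(2 × 24,550 × 405 / 7.93) = 1583.550.
√((H+B)/B) = √((7.93+84.3)/84.3) = 1.0460.
Q* ≈ 1656.357.

Q* ≈ 1,656 boxes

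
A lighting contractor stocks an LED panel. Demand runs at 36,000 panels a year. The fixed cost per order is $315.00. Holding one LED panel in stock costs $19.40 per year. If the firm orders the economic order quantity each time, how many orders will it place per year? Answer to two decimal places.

EOQ = √(2DS/H) = √(2 × 36,000 × 315 / 19.4) ≈ 1081.24.
Orders per year = D / Q* = 36,000 / 1081.24 ≈ 33.295.

N ≈ 33.30 orders per year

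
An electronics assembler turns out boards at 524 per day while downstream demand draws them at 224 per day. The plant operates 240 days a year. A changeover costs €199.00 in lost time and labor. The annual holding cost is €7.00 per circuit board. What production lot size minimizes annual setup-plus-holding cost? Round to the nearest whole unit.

Annual demand D = 224 × 240 = 53,760.
Production build-up factor (1 − d/p) = 1 − 224/524 = 0.5725.
Q* = √(2DS / (H(1 − d/p))) = √(2 × 53,760 × 199 / (7 × 0.5725)).
= √(21,396,480 / 4.0076) ≈ 2310.613.

Q* ≈ 2,311 boards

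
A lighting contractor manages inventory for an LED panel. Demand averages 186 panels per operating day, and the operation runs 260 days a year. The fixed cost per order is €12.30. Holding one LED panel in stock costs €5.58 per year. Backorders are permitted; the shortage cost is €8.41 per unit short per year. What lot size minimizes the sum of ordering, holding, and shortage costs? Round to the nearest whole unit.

Annual demand D = 186 × 260 = 48,360.
With planned backorders, Q* = √(2DS/H) · √((H+B)/B).
√(2DS/H) = √(2 × 48,360 × 12.3 / 5.58) = 461.736.
√((H+B)/B) = √((5.58+8.41)/8.41) = 1.2898.
Q* ≈ 595.531.

Q* ≈ 596 panels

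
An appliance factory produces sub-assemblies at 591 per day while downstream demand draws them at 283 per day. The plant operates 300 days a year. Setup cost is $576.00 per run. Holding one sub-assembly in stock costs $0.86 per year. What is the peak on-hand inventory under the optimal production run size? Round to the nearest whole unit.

I_max ≈ 7,699 sub-assemblies

Annual demand D = 283 × 300 = 84,900.
Production build-up factor (1 − d/p) = 1 − 283/591 = 0.5212.
Q* = √(2DS / (H(1 − d/p))) = √(2 × 84,900 × 576 / (0.86 × 0.5212)).
= √(97,804,800 / 0.4482) ≈ 14772.338.
Maximum inventory = Q*(1 − d/p) = 14772.338 × 0.5212 ≈ 7698.613.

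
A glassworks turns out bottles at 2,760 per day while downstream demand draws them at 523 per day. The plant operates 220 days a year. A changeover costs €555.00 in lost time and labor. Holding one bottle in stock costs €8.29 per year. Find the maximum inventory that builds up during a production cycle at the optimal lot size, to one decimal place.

I_max ≈ 3,533.7 bottles

Annual demand D = 523 × 220 = 115,060.
Production build-up factor (1 − d/p) = 1 − 523/2,760 = 0.8105.
Q* = √(2DS / (H(1 − d/p))) = √(2 × 115,060 × 555 / (8.29 × 0.8105)).
= √(127,716,600 / 6.7191) ≈ 4359.814.
Maximum inventory = Q*(1 − d/p) = 4359.814 × 0.8105 ≈ 3533.661.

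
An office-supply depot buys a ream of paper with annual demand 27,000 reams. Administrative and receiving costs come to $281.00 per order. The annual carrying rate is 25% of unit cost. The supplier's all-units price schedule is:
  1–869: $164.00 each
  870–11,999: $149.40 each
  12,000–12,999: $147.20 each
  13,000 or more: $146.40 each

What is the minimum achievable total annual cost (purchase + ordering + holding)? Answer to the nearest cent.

Holding cost per unit per year at price C is H = 0.25·C.
Evaluate total cost at each tier's feasible EOQ or, if the EOQ is below the tier, at the tier's minimum quantity.
EOQ at $164.00 = 608.4 (feasible in tier 1): TC = 27,000×$164.00 + (27,000/608.4)×281 + (608.4/2)×0.25×$164.00 = $4,452,942.61.
EOQ at $149.40 = 637.4 < 870, so use break Q=870: TC = 27,000×$149.40 + (27,000/870.0)×281 + (870.0/2)×0.25×$149.40 = $4,058,767.94.
EOQ at $147.20 = 642.1 < 12000, so use break Q=12000: TC = 27,000×$147.20 + (27,000/12000.0)×281 + (12000.0/2)×0.25×$147.20 = $4,195,832.25.
EOQ at $146.40 = 643.9 < 13000, so use break Q=13000: TC = 27,000×$146.40 + (27,000/13000.0)×281 + (13000.0/2)×0.25×$146.40 = $4,191,283.62.
Lowest total cost among the candidates is at Q = 870.0.

TC* ≈ $4,058,767.94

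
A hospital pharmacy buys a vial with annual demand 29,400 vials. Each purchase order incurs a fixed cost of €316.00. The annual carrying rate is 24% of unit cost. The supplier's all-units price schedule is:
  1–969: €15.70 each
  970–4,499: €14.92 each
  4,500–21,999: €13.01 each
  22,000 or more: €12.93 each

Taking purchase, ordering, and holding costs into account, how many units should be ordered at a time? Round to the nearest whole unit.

Q* ≈ 4,500 vials

Holding cost per unit per year at price C is H = 0.24·C.
For each price level, check whether its EOQ is feasible; otherwise the best quantity at that price is the breakpoint.
Tier 1 (€15.70): EOQ = 2220.6 exceeds tier's upper bound 969, so this tier is dominated.
EOQ at €14.92 = 2277.9 (feasible in tier 2): TC = 29,400×€14.92 + (29,400/2277.9)×316 + (2277.9/2)×0.24×€14.92 = €446,804.85.
EOQ at €13.01 = 2439.4 < 4500, so use break Q=4500: TC = 29,400×€13.01 + (29,400/4500.0)×316 + (4500.0/2)×0.24×€13.01 = €391,583.93.
EOQ at €12.93 = 2447.0 < 22000, so use break Q=22000: TC = 29,400×€12.93 + (29,400/22000.0)×316 + (22000.0/2)×0.24×€12.93 = €414,699.49.
Lowest total cost is €391,583.93 at Q = 4500.0.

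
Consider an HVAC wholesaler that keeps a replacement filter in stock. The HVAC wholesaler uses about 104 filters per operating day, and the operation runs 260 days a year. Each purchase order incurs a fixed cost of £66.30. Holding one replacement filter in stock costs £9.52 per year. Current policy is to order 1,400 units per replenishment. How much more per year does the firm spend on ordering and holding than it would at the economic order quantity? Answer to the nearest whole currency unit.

Annual demand D = 104 × 260 = 27,040.
EOQ = √(2DS/H) = √(2 × 27,040 × 66.3 / 9.52) ≈ 613.70.
Cost at Q* = (D/Q*)S + (Q*/2)H = √(2DSH) ≈ £5,842.43.
Cost at Q = 1,400: (27,040/1,400)×66.3 + (1,400/2)×9.52 = £1,280.54 + £6,664.00 = £7,944.54.
Excess = £7,944.54 − £5,842.43 = £2,102.11.

Extra cost ≈ £2,102 per year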